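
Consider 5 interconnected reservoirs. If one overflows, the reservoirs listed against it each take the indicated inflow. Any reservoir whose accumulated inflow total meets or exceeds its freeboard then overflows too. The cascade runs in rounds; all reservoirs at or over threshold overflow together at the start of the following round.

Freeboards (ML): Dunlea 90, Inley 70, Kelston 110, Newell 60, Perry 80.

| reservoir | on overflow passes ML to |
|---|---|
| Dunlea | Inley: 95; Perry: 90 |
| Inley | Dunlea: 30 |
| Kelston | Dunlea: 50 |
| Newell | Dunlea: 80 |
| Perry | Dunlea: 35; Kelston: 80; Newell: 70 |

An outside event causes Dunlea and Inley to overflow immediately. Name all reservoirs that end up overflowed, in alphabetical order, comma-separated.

Dunlea, Inley, Newell, Perry

Round 1 — Dunlea, Inley overflow (initial).
  Perry: +90 → 90 ≥ 80
Round 2 — Perry overflows.
  Kelston: +80 → 80 < 110
  Newell: +70 → 70 ≥ 60
Round 3 — Newell overflows.
No further overflows.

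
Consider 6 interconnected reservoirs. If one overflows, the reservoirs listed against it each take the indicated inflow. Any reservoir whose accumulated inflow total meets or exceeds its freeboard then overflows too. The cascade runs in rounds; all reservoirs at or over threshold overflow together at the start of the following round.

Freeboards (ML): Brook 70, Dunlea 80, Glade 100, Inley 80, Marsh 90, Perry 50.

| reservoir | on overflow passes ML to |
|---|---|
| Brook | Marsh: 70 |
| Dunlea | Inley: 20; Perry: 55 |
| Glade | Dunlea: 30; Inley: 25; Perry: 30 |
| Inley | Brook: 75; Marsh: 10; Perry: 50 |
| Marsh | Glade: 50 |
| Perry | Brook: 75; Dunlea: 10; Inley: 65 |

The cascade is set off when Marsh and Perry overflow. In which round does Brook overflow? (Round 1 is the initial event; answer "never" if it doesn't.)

Round 1 — Marsh, Perry overflow (initial).
  Brook: +75 → 75 ≥ 70
  Dunlea: +10 → 10 < 80
  Glade: +50 → 50 < 100
  Inley: +65 → 65 < 80
Round 2 — Brook overflows.
No further overflows.

2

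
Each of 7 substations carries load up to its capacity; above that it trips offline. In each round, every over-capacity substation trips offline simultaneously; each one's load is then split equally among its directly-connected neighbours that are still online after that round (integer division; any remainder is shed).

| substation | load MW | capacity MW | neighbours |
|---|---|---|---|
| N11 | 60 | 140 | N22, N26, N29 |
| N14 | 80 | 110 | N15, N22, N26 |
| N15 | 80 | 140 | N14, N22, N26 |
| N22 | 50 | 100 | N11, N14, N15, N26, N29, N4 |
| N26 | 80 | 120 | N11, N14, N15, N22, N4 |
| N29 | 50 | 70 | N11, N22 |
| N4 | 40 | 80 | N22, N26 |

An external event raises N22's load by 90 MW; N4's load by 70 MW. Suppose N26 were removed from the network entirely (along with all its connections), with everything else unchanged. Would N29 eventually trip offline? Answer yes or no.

With N26 removed:
Round 1 — N22 at 140 > 100; N4 at 110 > 80. N22, N4 trip offline.
  N22 sheds 140 MW to N11, N14, N15, N29: 35 each.
    N11: 60+35 = 95 ≤ 140
    N14: 80+35 = 115 > 110
    N15: 80+35 = 115 ≤ 140
    N29: 50+35 = 85 > 70
  N4 sheds 110 MW: no online neighbours, lost.
Round 2 — N14, N29 trip offline.
  N14 sheds 115 MW to N15: 115 each.
    N15: 115+115 = 230 > 140
  N29 sheds 85 MW to N11: 85 each.
    N11: 95+85 = 180 > 140
Round 3 — N11, N15 trip offline.
  N11 sheds 180 MW: no online neighbours, lost.
  N15 sheds 230 MW: no online neighbours, lost.
No further trips.

yes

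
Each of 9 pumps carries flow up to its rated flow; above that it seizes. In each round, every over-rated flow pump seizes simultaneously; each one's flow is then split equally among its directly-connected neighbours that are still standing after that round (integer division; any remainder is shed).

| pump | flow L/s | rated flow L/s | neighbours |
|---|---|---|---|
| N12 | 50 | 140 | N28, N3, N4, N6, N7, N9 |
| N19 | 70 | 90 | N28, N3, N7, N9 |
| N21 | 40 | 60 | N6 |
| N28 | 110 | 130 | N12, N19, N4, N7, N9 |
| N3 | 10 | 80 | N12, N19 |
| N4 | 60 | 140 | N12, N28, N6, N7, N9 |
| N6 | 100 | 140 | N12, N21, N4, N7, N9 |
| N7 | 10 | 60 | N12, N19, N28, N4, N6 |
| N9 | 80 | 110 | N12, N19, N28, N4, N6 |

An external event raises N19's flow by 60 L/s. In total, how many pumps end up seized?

Round 1 — N19 at 130 > 90. N19 seizes.
  N19 sheds 130 L/s to N28, N3, N7, N9: 32 each (2 lost).
    N28: 110+32 = 142 > 130
    N3: 10+32 = 42 ≤ 80
    N7: 10+32 = 42 ≤ 60
    N9: 80+32 = 112 > 110
Round 2 — N28, N9 seize.
  N28 sheds 142 L/s to N12, N4, N7: 47 each (1 lost).
    N12: 50+47 = 97 ≤ 140
    N4: 60+47 = 107 ≤ 140
    N7: 42+47 = 89 > 60
  N9 sheds 112 L/s to N12, N4, N6: 37 each (1 lost).
    N12: 97+37 = 134 ≤ 140
    N4: 107+37 = 144 > 140
    N6: 100+37 = 137 ≤ 140
Round 3 — N4, N7 seize.
  N4 sheds 144 L/s to N12, N6: 72 each.
    N12: 134+72 = 206 > 140
    N6: 137+72 = 209 > 140
  N7 sheds 89 L/s to N12, N6: 44 each (1 lost).
    N12: 206+44 = 250 > 140
    N6: 209+44 = 253 > 140
Round 4 — N12, N6 seize.
  N12 sheds 250 L/s to N3: 250 each.
    N3: 42+250 = 292 > 80
  N6 sheds 253 L/s to N21: 253 each.
    N21: 40+253 = 293 > 60
Round 5 — N21, N3 seize.
  N21 sheds 293 L/s: no online neighbours, lost.
  N3 sheds 292 L/s: no online neighbours, lost.
No further seizures.

9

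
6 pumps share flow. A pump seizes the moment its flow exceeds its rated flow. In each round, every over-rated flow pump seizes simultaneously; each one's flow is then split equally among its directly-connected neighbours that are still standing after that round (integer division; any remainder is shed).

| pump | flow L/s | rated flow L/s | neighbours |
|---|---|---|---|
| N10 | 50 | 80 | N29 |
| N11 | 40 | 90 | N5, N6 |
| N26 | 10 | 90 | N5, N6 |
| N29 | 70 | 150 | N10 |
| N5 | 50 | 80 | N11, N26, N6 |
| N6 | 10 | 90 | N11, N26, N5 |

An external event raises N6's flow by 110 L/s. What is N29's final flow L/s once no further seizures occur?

70

Round 1 — N6 at 120 > 90. N6 seizes.
  N6 sheds 120 L/s to N11, N26, N5: 40 each.
    N11: 40+40 = 80 ≤ 90
    N26: 10+40 = 50 ≤ 90
    N5: 50+40 = 90 > 80
Round 2 — N5 seizes.
  N5 sheds 90 L/s to N11, N26: 45 each.
    N11: 80+45 = 125 > 90
    N26: 50+45 = 95 > 90
Round 3 — N11, N26 seize.
  N11 sheds 125 L/s: no online neighbours, lost.
  N26 sheds 95 L/s: no online neighbours, lost.
No further seizures.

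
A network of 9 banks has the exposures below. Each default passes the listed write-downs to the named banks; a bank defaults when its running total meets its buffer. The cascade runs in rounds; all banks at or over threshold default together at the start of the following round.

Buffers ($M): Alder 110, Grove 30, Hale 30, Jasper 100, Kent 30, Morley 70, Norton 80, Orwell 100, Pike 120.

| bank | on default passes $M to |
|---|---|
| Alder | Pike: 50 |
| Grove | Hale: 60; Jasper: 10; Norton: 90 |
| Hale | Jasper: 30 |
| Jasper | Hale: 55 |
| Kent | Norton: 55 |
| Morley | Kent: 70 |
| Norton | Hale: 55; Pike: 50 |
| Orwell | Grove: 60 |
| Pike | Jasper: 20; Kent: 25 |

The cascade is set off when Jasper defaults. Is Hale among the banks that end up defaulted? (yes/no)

Round 1 — Jasper defaults (initial).
  Hale: +55 → 55 ≥ 30
Round 2 — Hale defaults.
No further defaults.

yes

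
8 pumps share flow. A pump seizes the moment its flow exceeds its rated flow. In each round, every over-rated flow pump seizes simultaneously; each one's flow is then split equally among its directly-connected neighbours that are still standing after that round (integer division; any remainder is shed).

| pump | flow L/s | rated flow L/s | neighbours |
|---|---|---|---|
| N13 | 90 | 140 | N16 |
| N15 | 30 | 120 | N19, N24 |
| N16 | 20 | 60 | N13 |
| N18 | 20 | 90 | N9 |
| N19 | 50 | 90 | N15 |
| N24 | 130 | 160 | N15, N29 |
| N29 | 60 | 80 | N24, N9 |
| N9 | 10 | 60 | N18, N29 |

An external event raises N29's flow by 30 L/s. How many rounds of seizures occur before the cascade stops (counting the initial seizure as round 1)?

4

Round 1 — N29 at 90 > 80. N29 seizes.
  N29 sheds 90 L/s to N24, N9: 45 each.
    N24: 130+45 = 175 > 160
    N9: 10+45 = 55 ≤ 60
Round 2 — N24 seizes.
  N24 sheds 175 L/s to N15: 175 each.
    N15: 30+175 = 205 > 120
Round 3 — N15 seizes.
  N15 sheds 205 L/s to N19: 205 each.
    N19: 50+205 = 255 > 90
Round 4 — N19 seizes.
  N19 sheds 255 L/s: no online neighbours, lost.
No further seizures.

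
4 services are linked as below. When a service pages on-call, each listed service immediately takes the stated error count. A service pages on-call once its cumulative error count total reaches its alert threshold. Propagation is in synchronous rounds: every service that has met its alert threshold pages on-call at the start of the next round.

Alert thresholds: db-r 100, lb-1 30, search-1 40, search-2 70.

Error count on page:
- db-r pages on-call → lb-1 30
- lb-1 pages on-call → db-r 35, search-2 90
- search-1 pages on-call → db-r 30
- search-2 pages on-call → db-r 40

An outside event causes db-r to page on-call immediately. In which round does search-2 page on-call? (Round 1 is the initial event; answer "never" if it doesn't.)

Round 1 — db-r pages on-call (initial).
  lb-1: +30 → 30 ≥ 30
Round 2 — lb-1 pages on-call.
  search-2: +90 → 90 ≥ 70
Round 3 — search-2 pages on-call.
No further pages.

3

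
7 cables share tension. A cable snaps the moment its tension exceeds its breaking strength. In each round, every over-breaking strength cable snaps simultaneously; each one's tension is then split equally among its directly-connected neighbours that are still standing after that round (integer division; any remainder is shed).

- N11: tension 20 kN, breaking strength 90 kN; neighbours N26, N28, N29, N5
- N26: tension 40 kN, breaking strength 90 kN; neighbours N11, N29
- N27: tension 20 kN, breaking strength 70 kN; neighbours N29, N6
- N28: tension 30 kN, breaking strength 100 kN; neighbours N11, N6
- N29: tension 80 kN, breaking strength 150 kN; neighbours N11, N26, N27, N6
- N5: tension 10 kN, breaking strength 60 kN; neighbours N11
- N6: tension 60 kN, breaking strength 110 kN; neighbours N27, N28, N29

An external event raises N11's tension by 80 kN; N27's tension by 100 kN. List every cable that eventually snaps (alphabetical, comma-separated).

N11, N26, N27, N28, N29, N6

Round 1 — N11 at 100 > 90; N27 at 120 > 70. N11, N27 snap.
  N11 sheds 100 kN to N26, N28, N29, N5: 25 each.
    N26: 40+25 = 65 ≤ 90
    N28: 30+25 = 55 ≤ 100
    N29: 80+25 = 105 ≤ 150
    N5: 10+25 = 35 ≤ 60
  N27 sheds 120 kN to N29, N6: 60 each.
    N29: 105+60 = 165 > 150
    N6: 60+60 = 120 > 110
Round 2 — N29, N6 snap.
  N29 sheds 165 kN to N26: 165 each.
    N26: 65+165 = 230 > 90
  N6 sheds 120 kN to N28: 120 each.
    N28: 55+120 = 175 > 100
Round 3 — N26, N28 snap.
  N26 sheds 230 kN: no online neighbours, lost.
  N28 sheds 175 kN: no online neighbours, lost.
No further breaks.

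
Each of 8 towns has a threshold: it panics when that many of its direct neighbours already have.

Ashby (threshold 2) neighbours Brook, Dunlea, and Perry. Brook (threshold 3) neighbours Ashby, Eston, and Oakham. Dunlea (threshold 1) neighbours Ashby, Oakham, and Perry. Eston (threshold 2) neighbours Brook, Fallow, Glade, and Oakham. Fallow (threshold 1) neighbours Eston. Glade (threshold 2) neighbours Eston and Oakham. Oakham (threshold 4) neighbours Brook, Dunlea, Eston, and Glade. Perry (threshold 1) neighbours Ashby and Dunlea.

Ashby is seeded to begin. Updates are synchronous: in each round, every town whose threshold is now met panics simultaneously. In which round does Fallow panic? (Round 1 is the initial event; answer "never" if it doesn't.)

never

Round 1 — Ashby panics (initial).
Round 2 — checking thresholds:
  Brook: 1 of 3 neighbours < 3, not yet.
  Dunlea: 1 of 3 neighbours ≥ 1, panics.
  Perry: 1 of 2 neighbours ≥ 1, panics.
Round 3 — no new panics; cascade stops.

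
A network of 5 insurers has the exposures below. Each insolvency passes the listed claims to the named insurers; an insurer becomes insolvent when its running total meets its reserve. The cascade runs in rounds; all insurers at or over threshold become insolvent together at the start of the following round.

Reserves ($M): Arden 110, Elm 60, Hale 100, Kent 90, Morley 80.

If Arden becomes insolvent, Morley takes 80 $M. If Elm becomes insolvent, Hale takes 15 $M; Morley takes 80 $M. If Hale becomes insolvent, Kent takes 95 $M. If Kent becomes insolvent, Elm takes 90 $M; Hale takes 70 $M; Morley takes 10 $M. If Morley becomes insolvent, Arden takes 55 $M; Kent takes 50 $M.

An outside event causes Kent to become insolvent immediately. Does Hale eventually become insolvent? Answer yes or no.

no

Round 1 — Kent becomes insolvent (initial).
  Elm: +90 → 90 ≥ 60
  Hale: +70 → 70 < 100
  Morley: +10 → 10 < 80
Round 2 — Elm becomes insolvent.
  Hale: +15 → 85 < 100
  Morley: +80 → 90 ≥ 80
Round 3 — Morley becomes insolvent.
  Arden: +55 → 55 < 110
No further insolvencies.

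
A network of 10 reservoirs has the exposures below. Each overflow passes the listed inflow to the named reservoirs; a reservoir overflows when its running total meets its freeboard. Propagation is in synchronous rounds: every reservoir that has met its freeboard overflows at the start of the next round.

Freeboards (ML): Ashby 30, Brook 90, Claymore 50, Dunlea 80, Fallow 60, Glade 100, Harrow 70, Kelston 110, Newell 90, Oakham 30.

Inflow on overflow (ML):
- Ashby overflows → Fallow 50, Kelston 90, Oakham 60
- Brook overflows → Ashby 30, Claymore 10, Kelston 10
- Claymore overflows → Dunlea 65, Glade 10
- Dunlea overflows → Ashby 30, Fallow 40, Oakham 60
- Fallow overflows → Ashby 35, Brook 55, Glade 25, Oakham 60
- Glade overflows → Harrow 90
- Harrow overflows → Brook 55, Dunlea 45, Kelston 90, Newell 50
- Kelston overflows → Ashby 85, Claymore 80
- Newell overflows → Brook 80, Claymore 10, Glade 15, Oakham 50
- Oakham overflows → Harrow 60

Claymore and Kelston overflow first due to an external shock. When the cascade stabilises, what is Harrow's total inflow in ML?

60

Round 1 — Claymore, Kelston overflow (initial).
  Ashby: +85 → 85 ≥ 30
  Dunlea: +65 → 65 < 80
  Glade: +10 → 10 < 100
Round 2 — Ashby overflows.
  Fallow: +50 → 50 < 60
  Oakham: +60 → 60 ≥ 30
Round 3 — Oakham overflows.
  Harrow: +60 → 60 < 70
No further overflows.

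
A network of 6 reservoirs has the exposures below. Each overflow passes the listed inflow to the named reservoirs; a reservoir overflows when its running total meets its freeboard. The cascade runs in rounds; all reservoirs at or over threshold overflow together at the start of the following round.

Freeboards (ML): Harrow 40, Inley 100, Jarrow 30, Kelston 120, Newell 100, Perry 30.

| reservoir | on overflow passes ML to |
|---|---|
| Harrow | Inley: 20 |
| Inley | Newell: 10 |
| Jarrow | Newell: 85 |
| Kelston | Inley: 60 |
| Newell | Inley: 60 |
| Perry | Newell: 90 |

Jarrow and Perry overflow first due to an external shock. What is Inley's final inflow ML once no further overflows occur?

Round 1 — Jarrow, Perry overflow (initial).
  Newell: +85+90 → 175 ≥ 100
Round 2 — Newell overflows.
  Inley: +60 → 60 < 100
No further overflows.

60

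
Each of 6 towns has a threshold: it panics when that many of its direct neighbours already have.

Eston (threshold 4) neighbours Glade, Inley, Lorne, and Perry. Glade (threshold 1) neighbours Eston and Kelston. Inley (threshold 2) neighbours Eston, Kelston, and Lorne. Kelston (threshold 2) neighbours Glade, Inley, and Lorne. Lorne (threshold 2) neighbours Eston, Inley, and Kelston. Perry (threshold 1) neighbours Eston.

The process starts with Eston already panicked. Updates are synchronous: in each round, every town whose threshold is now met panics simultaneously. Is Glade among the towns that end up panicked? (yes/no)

yes

Round 1 — Eston panics (initial).
Round 2 — checking thresholds:
  Glade: 1 of 2 neighbours ≥ 1, panics.
  Inley: 1 of 3 neighbours < 2, not yet.
  Lorne: 1 of 3 neighbours < 2, not yet.
  Perry: 1 of 1 neighbours ≥ 1, panics.
Round 3 — no new panics; cascade stops.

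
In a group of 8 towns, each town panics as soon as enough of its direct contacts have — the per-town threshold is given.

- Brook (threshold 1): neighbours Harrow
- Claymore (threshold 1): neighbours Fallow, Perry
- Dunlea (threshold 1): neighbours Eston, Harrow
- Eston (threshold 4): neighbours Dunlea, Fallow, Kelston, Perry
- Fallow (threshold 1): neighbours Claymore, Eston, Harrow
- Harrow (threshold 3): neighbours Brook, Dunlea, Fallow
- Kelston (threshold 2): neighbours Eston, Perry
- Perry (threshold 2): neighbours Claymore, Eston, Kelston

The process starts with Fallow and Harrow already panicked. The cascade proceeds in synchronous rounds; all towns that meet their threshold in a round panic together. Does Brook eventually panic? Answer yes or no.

Round 1 — Fallow, Harrow panic (initial).
Round 2 — checking thresholds:
  Brook: 1 of 1 neighbours ≥ 1, panics.
  Claymore: 1 of 2 neighbours ≥ 1, panics.
  Dunlea: 1 of 2 neighbours ≥ 1, panics.
  Eston: 1 of 4 neighbours < 4, below threshold.
Round 3 — no new panics; cascade stops.

yes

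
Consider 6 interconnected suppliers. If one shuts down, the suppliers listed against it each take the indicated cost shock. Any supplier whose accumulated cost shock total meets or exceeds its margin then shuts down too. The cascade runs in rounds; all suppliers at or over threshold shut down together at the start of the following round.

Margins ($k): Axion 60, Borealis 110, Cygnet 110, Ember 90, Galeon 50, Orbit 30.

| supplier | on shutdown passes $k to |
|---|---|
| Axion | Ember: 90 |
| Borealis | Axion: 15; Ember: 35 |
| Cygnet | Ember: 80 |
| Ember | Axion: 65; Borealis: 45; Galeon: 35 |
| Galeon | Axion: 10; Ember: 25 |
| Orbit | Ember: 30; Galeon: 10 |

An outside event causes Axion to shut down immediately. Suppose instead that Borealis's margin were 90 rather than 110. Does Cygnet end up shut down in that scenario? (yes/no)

no

With Borealis's margin at 90:
Round 1 — Axion shuts down (initial).
  Ember: +90 → 90 ≥ 90
Round 2 — Ember shuts down.
  Borealis: +45 → 45 < 90
  Galeon: +35 → 35 < 50
No further shutdowns.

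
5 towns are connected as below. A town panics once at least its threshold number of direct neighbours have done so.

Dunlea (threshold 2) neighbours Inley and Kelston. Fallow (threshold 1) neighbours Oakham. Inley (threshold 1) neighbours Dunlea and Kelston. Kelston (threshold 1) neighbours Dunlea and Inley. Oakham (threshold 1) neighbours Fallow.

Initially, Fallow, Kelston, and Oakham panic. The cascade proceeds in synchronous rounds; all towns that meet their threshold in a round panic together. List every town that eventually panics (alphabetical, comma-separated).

Round 1 — Fallow, Kelston, Oakham panic (initial).
Round 2 — checking thresholds:
  Dunlea: 1 of 2 neighbours < 2, not yet.
  Inley: 1 of 2 neighbours ≥ 1, panics.
Round 3 — checking thresholds:
  Dunlea: 2 of 2 neighbours ≥ 2, panics.
Round 4 — no new panics; cascade stops.

Dunlea, Fallow, Inley, Kelston, Oakham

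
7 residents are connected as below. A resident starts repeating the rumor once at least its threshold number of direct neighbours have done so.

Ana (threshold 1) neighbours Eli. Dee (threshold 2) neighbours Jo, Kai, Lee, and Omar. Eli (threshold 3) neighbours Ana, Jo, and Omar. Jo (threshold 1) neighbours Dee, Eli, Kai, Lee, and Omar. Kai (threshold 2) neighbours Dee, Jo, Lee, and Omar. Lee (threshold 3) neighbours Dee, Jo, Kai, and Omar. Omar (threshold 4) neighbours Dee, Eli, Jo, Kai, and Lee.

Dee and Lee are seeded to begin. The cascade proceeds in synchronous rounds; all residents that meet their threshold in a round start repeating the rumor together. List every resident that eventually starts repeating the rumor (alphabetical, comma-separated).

Dee, Jo, Kai, Lee, Omar

Round 1 — Dee, Lee start repeating the rumor (initial).
Round 2 — checking thresholds:
  Jo: 2 of 5 neighbours ≥ 1, starts repeating the rumor.
  Kai: 2 of 4 neighbours ≥ 2, starts repeating the rumor.
  Omar: 2 of 5 neighbours < 4, holds.
Round 3 — checking thresholds:
  Eli: 1 of 3 neighbours < 3, holds.
  Omar: 4 of 5 neighbours ≥ 4, starts repeating the rumor.
Round 4 — no new spreads; cascade stops.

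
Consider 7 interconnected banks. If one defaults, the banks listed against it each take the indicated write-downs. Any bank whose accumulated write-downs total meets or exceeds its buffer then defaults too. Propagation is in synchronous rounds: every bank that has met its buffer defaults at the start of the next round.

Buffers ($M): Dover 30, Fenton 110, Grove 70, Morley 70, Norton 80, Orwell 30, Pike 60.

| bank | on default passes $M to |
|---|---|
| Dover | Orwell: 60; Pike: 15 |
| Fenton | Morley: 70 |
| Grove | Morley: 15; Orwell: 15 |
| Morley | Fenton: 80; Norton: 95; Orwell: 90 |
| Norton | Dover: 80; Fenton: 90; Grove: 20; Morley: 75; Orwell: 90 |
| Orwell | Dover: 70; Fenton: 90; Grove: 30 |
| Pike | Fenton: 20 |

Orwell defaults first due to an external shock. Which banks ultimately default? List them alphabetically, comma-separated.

Round 1 — Orwell defaults (initial).
  Dover: +70 → 70 ≥ 30
  Fenton: +90 → 90 < 110
  Grove: +30 → 30 < 70
Round 2 — Dover defaults.
  Pike: +15 → 15 < 60
No further defaults.

Dover, Orwell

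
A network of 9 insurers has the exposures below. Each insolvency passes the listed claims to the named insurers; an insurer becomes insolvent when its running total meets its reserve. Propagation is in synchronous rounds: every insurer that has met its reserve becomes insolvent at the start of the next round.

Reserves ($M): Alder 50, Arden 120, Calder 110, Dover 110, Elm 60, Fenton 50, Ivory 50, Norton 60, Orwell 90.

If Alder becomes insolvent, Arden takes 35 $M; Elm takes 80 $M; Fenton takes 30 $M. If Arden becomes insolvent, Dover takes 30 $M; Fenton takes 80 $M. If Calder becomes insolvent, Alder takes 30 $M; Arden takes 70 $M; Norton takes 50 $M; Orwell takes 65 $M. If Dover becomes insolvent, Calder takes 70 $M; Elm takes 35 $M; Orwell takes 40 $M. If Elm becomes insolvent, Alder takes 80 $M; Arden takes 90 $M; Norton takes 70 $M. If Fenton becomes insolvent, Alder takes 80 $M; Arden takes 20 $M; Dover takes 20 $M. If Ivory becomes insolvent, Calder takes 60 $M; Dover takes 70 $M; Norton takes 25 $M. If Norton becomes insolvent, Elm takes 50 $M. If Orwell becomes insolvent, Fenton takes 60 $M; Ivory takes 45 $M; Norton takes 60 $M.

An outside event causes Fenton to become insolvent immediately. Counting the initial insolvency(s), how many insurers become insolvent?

5

Round 1 — Fenton becomes insolvent (initial).
  Alder: +80 → 80 ≥ 50
  Arden: +20 → 20 < 120
  Dover: +20 → 20 < 110
Round 2 — Alder becomes insolvent.
  Arden: +35 → 55 < 120
  Elm: +80 → 80 ≥ 60
Round 3 — Elm becomes insolvent.
  Arden: +90 → 145 ≥ 120
  Norton: +70 → 70 ≥ 60
Round 4 — Arden, Norton become insolvent.
  Dover: +30 → 50 < 110
No further insolvencies.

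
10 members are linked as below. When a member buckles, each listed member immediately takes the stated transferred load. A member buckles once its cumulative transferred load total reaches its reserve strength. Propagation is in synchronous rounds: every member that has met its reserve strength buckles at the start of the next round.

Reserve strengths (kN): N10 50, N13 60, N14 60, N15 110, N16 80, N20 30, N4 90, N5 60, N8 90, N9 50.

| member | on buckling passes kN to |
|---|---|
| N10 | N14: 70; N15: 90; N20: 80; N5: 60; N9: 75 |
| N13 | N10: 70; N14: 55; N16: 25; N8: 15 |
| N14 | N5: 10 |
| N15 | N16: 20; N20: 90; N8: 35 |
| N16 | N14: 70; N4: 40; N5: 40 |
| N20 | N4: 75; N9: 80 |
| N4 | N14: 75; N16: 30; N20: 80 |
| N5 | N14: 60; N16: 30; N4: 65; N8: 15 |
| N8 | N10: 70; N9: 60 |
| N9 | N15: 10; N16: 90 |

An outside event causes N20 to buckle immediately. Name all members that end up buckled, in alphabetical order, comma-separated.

N14, N16, N20, N4, N9

Round 1 — N20 buckles (initial).
  N4: +75 → 75 < 90
  N9: +80 → 80 ≥ 50
Round 2 — N9 buckles.
  N15: +10 → 10 < 110
  N16: +90 → 90 ≥ 80
Round 3 — N16 buckles.
  N14: +70 → 70 ≥ 60
  N4: +40 → 115 ≥ 90
  N5: +40 → 40 < 60
Round 4 — N14, N4 buckle.
  N5: +10 → 50 < 60
No further bucklings.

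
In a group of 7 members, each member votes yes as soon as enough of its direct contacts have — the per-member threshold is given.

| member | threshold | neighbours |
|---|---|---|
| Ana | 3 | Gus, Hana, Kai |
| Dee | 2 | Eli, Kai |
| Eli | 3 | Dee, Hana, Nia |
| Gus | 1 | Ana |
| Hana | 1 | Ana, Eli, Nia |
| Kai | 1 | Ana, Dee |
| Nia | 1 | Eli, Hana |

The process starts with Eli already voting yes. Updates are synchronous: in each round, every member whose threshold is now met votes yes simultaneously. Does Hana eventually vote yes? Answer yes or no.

Round 1 — Eli votes yes (initial).
Round 2 — checking thresholds:
  Dee: 1 of 2 neighbours < 2, below threshold.
  Hana: 1 of 3 neighbours ≥ 1, votes yes.
  Nia: 1 of 2 neighbours ≥ 1, votes yes.
Round 3 — no new yes votes; cascade stops.

yes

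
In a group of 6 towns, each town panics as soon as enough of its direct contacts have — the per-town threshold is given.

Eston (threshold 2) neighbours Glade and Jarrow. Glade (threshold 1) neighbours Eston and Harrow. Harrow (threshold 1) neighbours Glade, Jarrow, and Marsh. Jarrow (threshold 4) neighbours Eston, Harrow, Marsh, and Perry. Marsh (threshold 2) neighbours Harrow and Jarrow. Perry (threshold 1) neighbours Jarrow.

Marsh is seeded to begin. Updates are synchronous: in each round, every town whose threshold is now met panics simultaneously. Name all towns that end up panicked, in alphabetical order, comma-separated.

Glade, Harrow, Marsh

Round 1 — Marsh panics (initial).
Round 2 — checking thresholds:
  Harrow: 1 of 3 neighbours ≥ 1, panics.
  Jarrow: 1 of 4 neighbours < 4, below threshold.
Round 3 — checking thresholds:
  Glade: 1 of 2 neighbours ≥ 1, panics.
  Jarrow: 2 of 4 neighbours < 4, below threshold.
Round 4 — no new panics; cascade stops.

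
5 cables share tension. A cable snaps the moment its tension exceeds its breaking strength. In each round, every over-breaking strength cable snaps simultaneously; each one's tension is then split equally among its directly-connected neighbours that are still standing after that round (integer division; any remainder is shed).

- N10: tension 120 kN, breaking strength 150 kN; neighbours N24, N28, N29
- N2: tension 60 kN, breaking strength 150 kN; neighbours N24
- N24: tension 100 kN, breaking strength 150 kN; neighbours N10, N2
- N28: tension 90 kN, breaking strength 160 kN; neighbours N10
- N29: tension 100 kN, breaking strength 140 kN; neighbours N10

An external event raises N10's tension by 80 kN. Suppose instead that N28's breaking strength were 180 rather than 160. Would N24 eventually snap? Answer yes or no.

With N28's breaking strength at 180:
Round 1 — N10 at 200 > 150. N10 snaps.
  N10 sheds 200 kN to N24, N28, N29: 66 each (2 lost).
    N24: 100+66 = 166 > 150
    N28: 90+66 = 156 ≤ 180
    N29: 100+66 = 166 > 140
Round 2 — N24, N29 snap.
  N24 sheds 166 kN to N2: 166 each.
    N2: 60+166 = 226 > 150
  N29 sheds 166 kN: no online neighbours, lost.
Round 3 — N2 snaps.
  N2 sheds 226 kN: no online neighbours, lost.
No further breaks.

yes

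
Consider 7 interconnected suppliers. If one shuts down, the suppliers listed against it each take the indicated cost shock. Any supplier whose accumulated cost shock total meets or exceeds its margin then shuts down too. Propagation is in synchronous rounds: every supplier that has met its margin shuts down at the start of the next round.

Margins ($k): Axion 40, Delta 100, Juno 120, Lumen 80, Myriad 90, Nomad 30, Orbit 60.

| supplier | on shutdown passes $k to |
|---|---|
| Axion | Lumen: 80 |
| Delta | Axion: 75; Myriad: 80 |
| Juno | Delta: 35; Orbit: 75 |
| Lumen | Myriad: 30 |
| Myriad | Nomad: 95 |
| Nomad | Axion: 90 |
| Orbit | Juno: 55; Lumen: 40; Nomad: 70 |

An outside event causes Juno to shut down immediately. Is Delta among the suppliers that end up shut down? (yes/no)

no

Round 1 — Juno shuts down (initial).
  Delta: +35 → 35 < 100
  Orbit: +75 → 75 ≥ 60
Round 2 — Orbit shuts down.
  Lumen: +40 → 40 < 80
  Nomad: +70 → 70 ≥ 30
Round 3 — Nomad shuts down.
  Axion: +90 → 90 ≥ 40
Round 4 — Axion shuts down.
  Lumen: +80 → 120 ≥ 80
Round 5 — Lumen shuts down.
  Myriad: +30 → 30 < 90
No further shutdowns.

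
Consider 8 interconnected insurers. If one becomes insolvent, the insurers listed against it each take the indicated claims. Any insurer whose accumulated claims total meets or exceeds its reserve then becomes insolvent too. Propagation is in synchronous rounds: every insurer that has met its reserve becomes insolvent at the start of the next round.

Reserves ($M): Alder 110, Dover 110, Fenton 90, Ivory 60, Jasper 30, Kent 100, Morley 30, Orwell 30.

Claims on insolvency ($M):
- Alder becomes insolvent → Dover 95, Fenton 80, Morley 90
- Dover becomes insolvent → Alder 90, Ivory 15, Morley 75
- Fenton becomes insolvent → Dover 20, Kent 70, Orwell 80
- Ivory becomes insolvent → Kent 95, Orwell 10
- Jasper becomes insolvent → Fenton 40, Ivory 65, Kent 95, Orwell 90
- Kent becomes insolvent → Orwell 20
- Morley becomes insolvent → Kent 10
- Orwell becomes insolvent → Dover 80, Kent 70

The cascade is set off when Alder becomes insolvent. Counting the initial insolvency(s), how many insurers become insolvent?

Round 1 — Alder becomes insolvent (initial).
  Dover: +95 → 95 < 110
  Fenton: +80 → 80 < 90
  Morley: +90 → 90 ≥ 30
Round 2 — Morley becomes insolvent.
  Kent: +10 → 10 < 100
No further insolvencies.

2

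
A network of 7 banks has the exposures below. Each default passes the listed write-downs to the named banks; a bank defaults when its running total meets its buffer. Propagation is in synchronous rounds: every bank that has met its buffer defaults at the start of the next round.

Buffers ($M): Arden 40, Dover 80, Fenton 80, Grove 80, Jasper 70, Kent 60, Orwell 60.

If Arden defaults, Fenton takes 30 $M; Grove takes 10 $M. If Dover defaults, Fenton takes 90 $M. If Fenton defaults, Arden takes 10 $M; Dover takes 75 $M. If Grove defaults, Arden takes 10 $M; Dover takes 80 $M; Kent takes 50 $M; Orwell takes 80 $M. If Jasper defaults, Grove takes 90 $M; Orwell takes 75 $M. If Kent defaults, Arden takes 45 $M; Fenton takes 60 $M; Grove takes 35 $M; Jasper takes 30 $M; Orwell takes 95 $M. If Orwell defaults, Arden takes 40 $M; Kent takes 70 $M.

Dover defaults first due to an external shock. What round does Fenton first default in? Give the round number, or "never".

Round 1 — Dover defaults (initial).
  Fenton: +90 → 90 ≥ 80
Round 2 — Fenton defaults.
  Arden: +10 → 10 < 40
No further defaults.

2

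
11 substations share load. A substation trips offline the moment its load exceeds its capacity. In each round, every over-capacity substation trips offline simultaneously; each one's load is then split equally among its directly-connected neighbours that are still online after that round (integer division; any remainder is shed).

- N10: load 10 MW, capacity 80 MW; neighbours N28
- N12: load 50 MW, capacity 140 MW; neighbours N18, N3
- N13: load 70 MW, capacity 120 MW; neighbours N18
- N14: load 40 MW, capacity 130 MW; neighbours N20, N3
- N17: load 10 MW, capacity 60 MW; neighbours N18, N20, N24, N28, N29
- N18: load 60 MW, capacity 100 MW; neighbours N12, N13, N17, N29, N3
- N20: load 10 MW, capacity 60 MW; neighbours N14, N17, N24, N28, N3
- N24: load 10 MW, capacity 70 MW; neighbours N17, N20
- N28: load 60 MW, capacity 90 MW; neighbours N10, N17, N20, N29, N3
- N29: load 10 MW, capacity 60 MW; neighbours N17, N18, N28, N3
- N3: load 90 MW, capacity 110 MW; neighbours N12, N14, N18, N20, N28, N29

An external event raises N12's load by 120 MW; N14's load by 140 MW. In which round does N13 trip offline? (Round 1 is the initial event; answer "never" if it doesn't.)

never

Round 1 — N12 at 170 > 140; N14 at 180 > 130. N12, N14 trip offline.
  N12 sheds 170 MW to N18, N3: 85 each.
    N18: 60+85 = 145 > 100
    N3: 90+85 = 175 > 110
  N14 sheds 180 MW to N20, N3: 90 each.
    N20: 10+90 = 100 > 60
    N3: 175+90 = 265 > 110
Round 2 — N18, N20, N3 trip offline.
  N18 sheds 145 MW to N13, N17, N29: 48 each (1 lost).
    N13: 70+48 = 118 ≤ 120
    N17: 10+48 = 58 ≤ 60
    N29: 10+48 = 58 ≤ 60
  N20 sheds 100 MW to N17, N24, N28: 33 each (1 lost).
    N17: 58+33 = 91 > 60
    N24: 10+33 = 43 ≤ 70
    N28: 60+33 = 93 > 90
  N3 sheds 265 MW to N28, N29: 132 each (1 lost).
    N28: 93+132 = 225 > 90
    N29: 58+132 = 190 > 60
Round 3 — N17, N28, N29 trip offline.
  N17 sheds 91 MW to N24: 91 each.
    N24: 43+91 = 134 > 70
  N28 sheds 225 MW to N10: 225 each.
    N10: 10+225 = 235 > 80
  N29 sheds 190 MW: no online neighbours, lost.
Round 4 — N10, N24 trip offline.
  N10 sheds 235 MW: no online neighbours, lost.
  N24 sheds 134 MW: no online neighbours, lost.
No further trips.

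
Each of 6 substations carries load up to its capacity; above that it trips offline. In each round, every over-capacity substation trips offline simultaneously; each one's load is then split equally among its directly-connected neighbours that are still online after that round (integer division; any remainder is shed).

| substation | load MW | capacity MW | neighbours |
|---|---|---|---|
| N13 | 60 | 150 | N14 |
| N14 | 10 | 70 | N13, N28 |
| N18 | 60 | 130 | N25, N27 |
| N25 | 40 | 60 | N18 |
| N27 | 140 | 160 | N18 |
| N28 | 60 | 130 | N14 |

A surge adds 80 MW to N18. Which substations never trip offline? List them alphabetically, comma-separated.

N13, N14, N28

Round 1 — N18 at 140 > 130. N18 trips offline.
  N18 sheds 140 MW to N25, N27: 70 each.
    N25: 40+70 = 110 > 60
    N27: 140+70 = 210 > 160
Round 2 — N25, N27 trip offline.
  N25 sheds 110 MW: no online neighbours, lost.
  N27 sheds 210 MW: no online neighbours, lost.
No further trips.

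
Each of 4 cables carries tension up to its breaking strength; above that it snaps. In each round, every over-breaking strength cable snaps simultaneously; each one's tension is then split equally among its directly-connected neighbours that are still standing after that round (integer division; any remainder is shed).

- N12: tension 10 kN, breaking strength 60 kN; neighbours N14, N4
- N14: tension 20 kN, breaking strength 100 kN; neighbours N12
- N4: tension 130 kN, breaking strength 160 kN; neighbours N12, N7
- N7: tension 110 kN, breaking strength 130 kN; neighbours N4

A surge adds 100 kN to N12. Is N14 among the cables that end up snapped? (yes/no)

Round 1 — N12 at 110 > 60. N12 snaps.
  N12 sheds 110 kN to N14, N4: 55 each.
    N14: 20+55 = 75 ≤ 100
    N4: 130+55 = 185 > 160
Round 2 — N4 snaps.
  N4 sheds 185 kN to N7: 185 each.
    N7: 110+185 = 295 > 130
Round 3 — N7 snaps.
  N7 sheds 295 kN: no online neighbours, lost.
No further breaks.

no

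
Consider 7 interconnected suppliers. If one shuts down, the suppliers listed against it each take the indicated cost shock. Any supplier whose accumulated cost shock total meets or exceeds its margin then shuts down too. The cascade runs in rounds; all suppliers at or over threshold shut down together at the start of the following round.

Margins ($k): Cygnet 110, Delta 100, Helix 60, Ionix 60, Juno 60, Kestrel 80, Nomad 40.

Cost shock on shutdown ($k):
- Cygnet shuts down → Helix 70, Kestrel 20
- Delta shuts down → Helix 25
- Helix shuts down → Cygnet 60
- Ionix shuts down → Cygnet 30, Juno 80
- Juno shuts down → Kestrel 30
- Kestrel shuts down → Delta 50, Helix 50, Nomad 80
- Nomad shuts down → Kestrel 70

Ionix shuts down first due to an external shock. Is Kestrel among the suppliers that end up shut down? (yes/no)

no

Round 1 — Ionix shuts down (initial).
  Cygnet: +30 → 30 < 110
  Juno: +80 → 80 ≥ 60
Round 2 — Juno shuts down.
  Kestrel: +30 → 30 < 80
No further shutdowns.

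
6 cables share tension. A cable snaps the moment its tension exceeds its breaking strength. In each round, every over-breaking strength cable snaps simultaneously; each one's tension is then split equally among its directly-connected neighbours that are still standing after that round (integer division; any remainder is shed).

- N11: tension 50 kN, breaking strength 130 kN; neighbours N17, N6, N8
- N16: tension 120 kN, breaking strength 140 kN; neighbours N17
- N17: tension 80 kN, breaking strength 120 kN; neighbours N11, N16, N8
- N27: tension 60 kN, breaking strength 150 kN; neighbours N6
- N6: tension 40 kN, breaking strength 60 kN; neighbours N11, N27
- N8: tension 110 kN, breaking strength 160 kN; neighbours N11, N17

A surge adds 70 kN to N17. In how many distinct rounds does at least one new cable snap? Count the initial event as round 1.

Round 1 — N17 at 150 > 120. N17 snaps.
  N17 sheds 150 kN to N11, N16, N8: 50 each.
    N11: 50+50 = 100 ≤ 130
    N16: 120+50 = 170 > 140
    N8: 110+50 = 160 ≤ 160
Round 2 — N16 snaps.
  N16 sheds 170 kN: no online neighbours, lost.
No further breaks.

2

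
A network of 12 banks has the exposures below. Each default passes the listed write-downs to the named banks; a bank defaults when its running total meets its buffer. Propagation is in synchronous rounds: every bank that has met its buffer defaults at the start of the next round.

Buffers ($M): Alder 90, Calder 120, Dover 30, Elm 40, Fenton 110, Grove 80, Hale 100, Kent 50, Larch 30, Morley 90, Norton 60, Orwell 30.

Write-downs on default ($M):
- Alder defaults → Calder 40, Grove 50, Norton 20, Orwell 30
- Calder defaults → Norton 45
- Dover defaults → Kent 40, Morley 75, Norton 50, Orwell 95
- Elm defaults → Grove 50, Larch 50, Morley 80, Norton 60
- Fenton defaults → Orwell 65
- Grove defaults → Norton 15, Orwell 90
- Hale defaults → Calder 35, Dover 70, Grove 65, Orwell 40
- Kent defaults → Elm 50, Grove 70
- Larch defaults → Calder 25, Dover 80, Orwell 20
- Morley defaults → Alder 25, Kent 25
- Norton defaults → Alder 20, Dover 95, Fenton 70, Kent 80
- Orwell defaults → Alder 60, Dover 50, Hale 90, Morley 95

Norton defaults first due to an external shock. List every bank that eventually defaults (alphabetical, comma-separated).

Alder, Dover, Elm, Grove, Kent, Larch, Morley, Norton, Orwell

Round 1 — Norton defaults (initial).
  Alder: +20 → 20 < 90
  Dover: +95 → 95 ≥ 30
  Fenton: +70 → 70 < 110
  Kent: +80 → 80 ≥ 50
Round 2 — Dover, Kent default.
  Elm: +50 → 50 ≥ 40
  Grove: +70 → 70 < 80
  Morley: +75 → 75 < 90
  Orwell: +95 → 95 ≥ 30
Round 3 — Elm, Orwell default.
  Alder: +60 → 80 < 90
  Grove: +50 → 120 ≥ 80
  Hale: +90 → 90 < 100
  Larch: +50 → 50 ≥ 30
  Morley: +80+95 → 250 ≥ 90
Round 4 — Grove, Larch, Morley default.
  Alder: +25 → 105 ≥ 90
  Calder: +25 → 25 < 120
Round 5 — Alder defaults.
  Calder: +40 → 65 < 120
No further defaults.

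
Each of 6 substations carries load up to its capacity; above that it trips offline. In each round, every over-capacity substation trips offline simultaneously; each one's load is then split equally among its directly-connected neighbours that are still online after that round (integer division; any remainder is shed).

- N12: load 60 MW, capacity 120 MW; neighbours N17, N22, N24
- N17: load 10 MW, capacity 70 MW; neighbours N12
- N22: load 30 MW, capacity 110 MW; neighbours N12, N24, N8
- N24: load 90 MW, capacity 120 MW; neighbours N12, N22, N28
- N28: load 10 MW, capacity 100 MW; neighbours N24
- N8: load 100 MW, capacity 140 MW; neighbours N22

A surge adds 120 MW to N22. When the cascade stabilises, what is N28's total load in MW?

Round 1 — N22 at 150 > 110. N22 trips offline.
  N22 sheds 150 MW to N12, N24, N8: 50 each.
    N12: 60+50 = 110 ≤ 120
    N24: 90+50 = 140 > 120
    N8: 100+50 = 150 > 140
Round 2 — N24, N8 trip offline.
  N24 sheds 140 MW to N12, N28: 70 each.
    N12: 110+70 = 180 > 120
    N28: 10+70 = 80 ≤ 100
  N8 sheds 150 MW: no online neighbours, lost.
Round 3 — N12 trips offline.
  N12 sheds 180 MW to N17: 180 each.
    N17: 10+180 = 190 > 70
Round 4 — N17 trips offline.
  N17 sheds 190 MW: no online neighbours, lost.
No further trips.

80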